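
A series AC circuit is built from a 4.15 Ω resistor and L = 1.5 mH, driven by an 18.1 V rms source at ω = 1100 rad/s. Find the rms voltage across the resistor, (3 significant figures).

16.8 V

X_L = ωL = 1.65 Ω
Z = 4.15 + j1.65 Ω
|Z| = √(4.15² + 1.65²) = 4.47 Ω
I = V/|Z| = 4.05 A
V_R = I·|Z_R| = 4.05 × 4.15 = 16.8 V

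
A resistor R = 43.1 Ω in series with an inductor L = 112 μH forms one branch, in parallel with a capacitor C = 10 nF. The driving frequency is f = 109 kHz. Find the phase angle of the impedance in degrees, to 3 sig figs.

28.8°

ω = 2πf = 684900 rad/s
X_L = ωL = 76.7 Ω
X_C = 1/(ωC) = 146 Ω
Branch 1 (R+jX_L): Z₁ = 43.1 + j76.7 Ω, |Z₁| = 88.0 Ω
Branch 2 (−jX_C): Z₂ = −j146 Ω
Parallel: Z = Z₁Z₂/(Z₁+Z₂), |Z| = 157 Ω, ∠Z = 28.8°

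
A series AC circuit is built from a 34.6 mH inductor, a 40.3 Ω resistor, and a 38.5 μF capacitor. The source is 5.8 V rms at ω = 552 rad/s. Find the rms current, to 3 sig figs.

X_L = ωL = 19.1 Ω
X_C = 1/(ωC) = 47.1 Ω
Net reactance X = X_L − X_C = -28.0 Ω
Z = 40.3 − j28.0 Ω
|Z| = √(40.3² + 28.0²) = 49.0 Ω
I = V/|Z| = 5.8/49.0 = 118 mA

118 mA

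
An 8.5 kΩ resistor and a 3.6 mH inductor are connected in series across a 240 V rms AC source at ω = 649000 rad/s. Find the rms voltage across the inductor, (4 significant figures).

X_L = ωL = 2336 Ω
Z = 8500 + j2336 Ω
|Z| = √(8500² + 2336²) = 8815 Ω
I = V/|Z| = 27.23 mA
V_L = I·|Z_L| = 0.02723 × 2336 = 63.61 V

63.61 V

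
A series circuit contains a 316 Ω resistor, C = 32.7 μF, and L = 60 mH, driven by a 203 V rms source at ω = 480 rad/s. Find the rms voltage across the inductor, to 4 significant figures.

X_L = ωL = 28.80 Ω
X_C = 1/(ωC) = 63.71 Ω
Net reactance X = X_L − X_C = -34.91 Ω
Z = 316.0 − j34.91 Ω
|Z| = √(316.0² + 34.91²) = 317.9 Ω
I = V/|Z| = 638.5 mA
V_L = I·|Z_L| = 0.6385 × 28.80 = 18.39 V

18.39 V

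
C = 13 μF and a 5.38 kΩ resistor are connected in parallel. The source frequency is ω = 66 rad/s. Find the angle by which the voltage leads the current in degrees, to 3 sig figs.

-77.8°

X_C = 1/(ωC) = 1170 Ω
Parallel: admittances add. Y = 1/R + jωC
Y = (0.000186 + j0.000858) S
|Y| = 0.000878 S → |Z| = 1/|Y| = 1140 Ω, ∠Z = −∠Y = -77.8°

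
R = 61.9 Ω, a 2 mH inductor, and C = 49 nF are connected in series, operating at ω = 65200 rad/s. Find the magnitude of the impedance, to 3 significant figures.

193 Ω

X_L = ωL = 130 Ω
X_C = 1/(ωC) = 313 Ω
Net reactance X = X_L − X_C = -183 Ω
Z = 61.9 − j183 Ω
|Z| = √(61.9² + 183²) = 193 Ω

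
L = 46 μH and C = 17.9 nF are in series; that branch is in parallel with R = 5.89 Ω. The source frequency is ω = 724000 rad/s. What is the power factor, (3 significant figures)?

X_L = ωL = 33.3 Ω
X_C = 1/(ωC) = 77.2 Ω
Branch 1: Z₁ = R = 5.89 Ω
Branch 2 (series LC): Z₂ = j(X_L − X_C) = −j43.9 Ω
Parallel: Z = Z₁Z₂/(Z₁+Z₂), |Z| = 5.84 Ω, ∠Z = -7.65°
cos φ = cos(-7.65°) = 0.991

0.991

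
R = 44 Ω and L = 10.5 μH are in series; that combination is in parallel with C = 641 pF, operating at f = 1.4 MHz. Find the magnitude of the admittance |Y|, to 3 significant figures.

5.27 mS

ω = 2πf = 8.796e+06 rad/s
X_L = ωL = 92.4 Ω
X_C = 1/(ωC) = 177 Ω
Branch 1 (R+jX_L): Z₁ = 44.0 + j92.4 Ω, |Z₁| = 102 Ω
Branch 2 (−jX_C): Z₂ = −j177 Ω
Parallel: Z = Z₁Z₂/(Z₁+Z₂), |Z| = 190 Ω, ∠Z = 37.2°
|Y| = 1/|Z| = 5.27 mS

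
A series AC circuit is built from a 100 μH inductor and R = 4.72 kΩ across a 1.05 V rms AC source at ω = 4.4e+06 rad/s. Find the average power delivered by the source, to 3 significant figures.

X_L = ωL = 440 Ω
Z = 4720 + j440 Ω
|Z| = √(4720² + 440²) = 4740 Ω
∠Z = arctan(440/4720) = 5.33°
I = V/|Z| = 221 μA
P = VI cos φ = 1.05 × 0.000221 × cos(5.33°) = 232 μW

232 μW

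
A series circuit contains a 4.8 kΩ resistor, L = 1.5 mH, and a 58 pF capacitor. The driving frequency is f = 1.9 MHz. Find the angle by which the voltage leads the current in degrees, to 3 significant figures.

73.7°

ω = 2πf = 1.194e+07 rad/s
X_L = ωL = 17900 Ω
X_C = 1/(ωC) = 1440 Ω
Net reactance X = X_L − X_C = 16500 Ω
Z = 4800 + j16500 Ω
|Z| = √(4800² + 16500²) = 17100 Ω
∠Z = arctan(16500/4800) = 73.7°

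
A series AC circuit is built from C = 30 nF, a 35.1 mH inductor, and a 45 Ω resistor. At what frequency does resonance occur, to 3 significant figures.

4.90 kHz

ω₀ = 1/√(LC) = 1/√(0.0351 × 3e-08) = 30820 rad/s
f₀ = ω₀/(2π) = 4.90 kHz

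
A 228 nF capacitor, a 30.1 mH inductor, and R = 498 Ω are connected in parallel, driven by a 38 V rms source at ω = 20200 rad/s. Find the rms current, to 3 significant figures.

136 mA

X_L = ωL = 608 Ω
X_C = 1/(ωC) = 217 Ω
Parallel: admittances add. Y = 1/R + 1/(jωL) + jωC
Y = (0.00201 + j0.00296) S
|Y| = 0.00358 S → |Z| = 1/|Y| = 280 Ω, ∠Z = −∠Y = -55.9°
I = V/|Z| = 38/280 = 136 mA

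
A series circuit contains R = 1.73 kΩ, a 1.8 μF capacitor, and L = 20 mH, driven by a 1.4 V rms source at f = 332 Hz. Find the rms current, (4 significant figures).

ω = 2πf = 2086 rad/s
X_L = ωL = 41.72 Ω
X_C = 1/(ωC) = 266.3 Ω
Net reactance X = X_L − X_C = -224.6 Ω
Z = 1730 − j224.6 Ω
|Z| = √(1730² + 224.6²) = 1745 Ω
I = V/|Z| = 1.4/1745 = 802.5 μA

802.5 μA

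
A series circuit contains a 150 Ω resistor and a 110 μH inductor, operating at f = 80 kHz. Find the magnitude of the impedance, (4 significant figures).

159.9 Ω

ω = 2πf = 502700 rad/s
X_L = ωL = 55.29 Ω
Z = 150.0 + j55.29 Ω
|Z| = √(150.0² + 55.29²) = 159.9 Ω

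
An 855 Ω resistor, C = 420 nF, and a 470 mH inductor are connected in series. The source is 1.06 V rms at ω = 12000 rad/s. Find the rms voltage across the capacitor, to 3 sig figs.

0.0382 V

X_L = ωL = 5640 Ω
X_C = 1/(ωC) = 198 Ω
Net reactance X = X_L − X_C = 5440 Ω
Z = 855 + j5440 Ω
|Z| = √(855² + 5440²) = 5510 Ω
I = V/|Z| = 192 μA
V_C = I·|Z_C| = 0.000192 × 198 = 0.0382 V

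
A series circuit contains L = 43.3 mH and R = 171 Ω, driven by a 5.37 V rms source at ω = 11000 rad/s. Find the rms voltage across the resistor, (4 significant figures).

1.815 V

X_L = ωL = 476.3 Ω
Z = 171.0 + j476.3 Ω
|Z| = √(171.0² + 476.3²) = 506.1 Ω
I = V/|Z| = 10.61 mA
V_R = I·|Z_R| = 0.01061 × 171.0 = 1.815 V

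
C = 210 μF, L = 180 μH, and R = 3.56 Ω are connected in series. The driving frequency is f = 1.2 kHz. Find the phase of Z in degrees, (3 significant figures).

ω = 2πf = 7540 rad/s
X_L = ωL = 1.36 Ω
X_C = 1/(ωC) = 0.632 Ω
Net reactance X = X_L − X_C = 0.726 Ω
Z = 3.56 + j0.726 Ω
|Z| = √(3.56² + 0.726²) = 3.63 Ω
∠Z = arctan(0.726/3.56) = 11.5°

11.5°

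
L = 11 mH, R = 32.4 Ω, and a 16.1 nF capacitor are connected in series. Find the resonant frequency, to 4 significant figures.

11.96 kHz

ω₀ = 1/√(LC) = 1/√(0.011 × 1.61e-08) = 75140 rad/s
f₀ = ω₀/(2π) = 11.96 kHz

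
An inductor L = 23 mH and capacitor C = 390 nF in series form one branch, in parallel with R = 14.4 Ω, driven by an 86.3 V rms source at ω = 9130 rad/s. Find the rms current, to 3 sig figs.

6.12 A

X_L = ωL = 210 Ω
X_C = 1/(ωC) = 281 Ω
Branch 1: Z₁ = R = 14.4 Ω
Branch 2 (series LC): Z₂ = j(X_L − X_C) = −j70.9 Ω
Parallel: Z = Z₁Z₂/(Z₁+Z₂), |Z| = 14.1 Ω, ∠Z = -11.5°
I = V/|Z| = 86.3/14.1 = 6.12 A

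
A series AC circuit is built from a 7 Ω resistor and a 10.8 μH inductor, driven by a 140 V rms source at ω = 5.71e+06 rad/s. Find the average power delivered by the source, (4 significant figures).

X_L = ωL = 61.67 Ω
Z = 7.000 + j61.67 Ω
|Z| = √(7.000² + 61.67²) = 62.06 Ω
∠Z = arctan(61.67/7.000) = 83.52°
I = V/|Z| = 2.256 A
P = VI cos φ = 140 × 2.256 × cos(83.52°) = 35.62 W

35.62 W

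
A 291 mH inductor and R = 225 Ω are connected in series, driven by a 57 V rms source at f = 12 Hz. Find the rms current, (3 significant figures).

252 mA

ω = 2πf = 75.40 rad/s
X_L = ωL = 21.9 Ω
Z = 225 + j21.9 Ω
|Z| = √(225² + 21.9²) = 226 Ω
I = V/|Z| = 57/226 = 252 mA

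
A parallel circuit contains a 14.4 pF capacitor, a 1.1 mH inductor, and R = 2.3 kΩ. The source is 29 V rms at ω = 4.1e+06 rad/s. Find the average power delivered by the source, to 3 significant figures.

366 mW

X_L = ωL = 4510 Ω
X_C = 1/(ωC) = 16900 Ω
Parallel: admittances add. Y = 1/R + 1/(jωL) + jωC
Y = (0.000435 − j0.000163) S
|Y| = 0.000464 S → |Z| = 1/|Y| = 2150 Ω, ∠Z = −∠Y = 20.5°
I = V/|Z| = 13.5 mA
P = VI cos φ = 29 × 0.0135 × cos(20.5°) = 366 mW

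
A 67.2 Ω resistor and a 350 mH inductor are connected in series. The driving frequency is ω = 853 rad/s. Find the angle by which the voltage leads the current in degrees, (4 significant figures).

X_L = ωL = 298.5 Ω
Z = 67.20 + j298.5 Ω
|Z| = √(67.20² + 298.5²) = 306.0 Ω
∠Z = arctan(298.5/67.20) = 77.31°

77.31°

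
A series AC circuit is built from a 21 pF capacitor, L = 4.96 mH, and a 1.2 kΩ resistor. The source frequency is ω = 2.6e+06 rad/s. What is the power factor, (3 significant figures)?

0.216

X_L = ωL = 12900 Ω
X_C = 1/(ωC) = 18300 Ω
Net reactance X = X_L − X_C = -5420 Ω
Z = 1200 − j5420 Ω
|Z| = √(1200² + 5420²) = 5550 Ω
∠Z = arctan(-5420/1200) = -77.5°
cos φ = cos(-77.5°) = 0.216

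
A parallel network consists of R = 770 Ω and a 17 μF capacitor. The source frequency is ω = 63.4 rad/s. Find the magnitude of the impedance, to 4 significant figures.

X_C = 1/(ωC) = 927.8 Ω
Parallel: admittances add. Y = 1/R + jωC
Y = (0.001299 + j0.001078) S
|Y| = 0.001688 S → |Z| = 1/|Y| = 592.5 Ω, ∠Z = −∠Y = -39.69°

592.5 Ω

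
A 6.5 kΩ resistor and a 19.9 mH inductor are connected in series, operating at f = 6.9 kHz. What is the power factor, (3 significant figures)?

ω = 2πf = 43350 rad/s
X_L = ωL = 863 Ω
Z = 6500 + j863 Ω
|Z| = √(6500² + 863²) = 6560 Ω
∠Z = arctan(863/6500) = 7.56°
cos φ = cos(7.56°) = 0.991

0.991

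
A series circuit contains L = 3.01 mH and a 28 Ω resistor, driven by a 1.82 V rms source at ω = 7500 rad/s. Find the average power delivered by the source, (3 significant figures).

X_L = ωL = 22.6 Ω
Z = 28.0 + j22.6 Ω
|Z| = √(28.0² + 22.6²) = 36.0 Ω
∠Z = arctan(22.6/28.0) = 38.9°
I = V/|Z| = 50.6 mA
P = VI cos φ = 1.82 × 0.0506 × cos(38.9°) = 71.7 mW

71.7 mW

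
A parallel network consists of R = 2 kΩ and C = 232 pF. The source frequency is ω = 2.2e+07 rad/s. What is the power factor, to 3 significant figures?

X_C = 1/(ωC) = 196 Ω
Parallel: admittances add. Y = 1/R + jωC
Y = (0.000500 + j0.00510) S
|Y| = 0.00513 S → |Z| = 1/|Y| = 195 Ω, ∠Z = −∠Y = -84.4°
cos φ = cos(-84.4°) = 0.0975

0.0975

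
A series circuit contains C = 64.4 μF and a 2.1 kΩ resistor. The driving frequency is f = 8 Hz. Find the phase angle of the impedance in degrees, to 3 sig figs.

ω = 2πf = 50.27 rad/s
X_C = 1/(ωC) = 309 Ω
Z = 2100 − j309 Ω
|Z| = √(2100² + 309²) = 2120 Ω
∠Z = arctan(-309/2100) = -8.37°

-8.37°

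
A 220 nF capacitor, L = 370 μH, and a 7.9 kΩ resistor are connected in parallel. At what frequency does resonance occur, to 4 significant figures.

17.64 kHz

ω₀ = 1/√(LC) = 1/√(0.00037 × 2.2e-07) = 110800 rad/s
f₀ = ω₀/(2π) = 17.64 kHz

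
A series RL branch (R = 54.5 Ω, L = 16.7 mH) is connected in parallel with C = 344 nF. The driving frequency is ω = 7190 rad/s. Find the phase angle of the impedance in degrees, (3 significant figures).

X_L = ωL = 120 Ω
X_C = 1/(ωC) = 404 Ω
Branch 1 (R+jX_L): Z₁ = 54.5 + j120 Ω, |Z₁| = 132 Ω
Branch 2 (−jX_C): Z₂ = −j404 Ω
Parallel: Z = Z₁Z₂/(Z₁+Z₂), |Z| = 184 Ω, ∠Z = 54.7°

54.7°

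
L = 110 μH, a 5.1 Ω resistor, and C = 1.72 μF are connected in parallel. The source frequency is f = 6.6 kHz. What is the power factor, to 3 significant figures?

ω = 2πf = 41470 rad/s
X_L = ωL = 4.56 Ω
X_C = 1/(ωC) = 14.0 Ω
Parallel: admittances add. Y = 1/R + 1/(jωL) + jωC
Y = (0.196 − j0.148) S
|Y| = 0.246 S → |Z| = 1/|Y| = 4.07 Ω, ∠Z = −∠Y = 37.0°
cos φ = cos(37.0°) = 0.798

0.798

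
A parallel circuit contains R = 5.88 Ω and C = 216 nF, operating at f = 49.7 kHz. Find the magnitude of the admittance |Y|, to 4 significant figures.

ω = 2πf = 312300 rad/s
X_C = 1/(ωC) = 14.83 Ω
Parallel: admittances add. Y = 1/R + jωC
Y = (0.1701 + j0.06745) S
|Y| = 0.1830 S → |Z| = 1/|Y| = 5.466 Ω, ∠Z = −∠Y = -21.63°

183.0 mS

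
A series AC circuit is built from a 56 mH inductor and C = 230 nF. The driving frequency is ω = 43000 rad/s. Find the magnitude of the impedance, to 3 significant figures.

X_L = ωL = 2410 Ω
X_C = 1/(ωC) = 101 Ω
Net reactance X = X_L − X_C = 2310 Ω
Z = j2310 Ω
|Z| = √(0² + 2310²) = 2310 Ω

2310 Ω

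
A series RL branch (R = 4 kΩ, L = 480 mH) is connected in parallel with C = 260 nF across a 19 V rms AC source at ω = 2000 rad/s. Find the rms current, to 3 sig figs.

X_L = ωL = 960 Ω
X_C = 1/(ωC) = 1920 Ω
Branch 1 (R+jX_L): Z₁ = 4000 + j960 Ω, |Z₁| = 4110 Ω
Branch 2 (−jX_C): Z₂ = −j1920 Ω
Parallel: Z = Z₁Z₂/(Z₁+Z₂), |Z| = 1920 Ω, ∠Z = -63.0°
I = V/|Z| = 19/1920 = 9.88 mA

9.88 mA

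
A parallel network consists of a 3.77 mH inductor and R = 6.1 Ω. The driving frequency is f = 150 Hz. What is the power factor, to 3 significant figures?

0.503

ω = 2πf = 942.5 rad/s
X_L = ωL = 3.55 Ω
Parallel: admittances add. Y = 1/R + 1/(jωL)
Y = (0.164 − j0.281) S
|Y| = 0.326 S → |Z| = 1/|Y| = 3.07 Ω, ∠Z = −∠Y = 59.8°
cos φ = cos(59.8°) = 0.503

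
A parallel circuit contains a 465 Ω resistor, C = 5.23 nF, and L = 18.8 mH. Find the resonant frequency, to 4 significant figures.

ω₀ = 1/√(LC) = 1/√(0.0188 × 5.23e-09) = 100800 rad/s
f₀ = ω₀/(2π) = 16.05 kHz

16.05 kHz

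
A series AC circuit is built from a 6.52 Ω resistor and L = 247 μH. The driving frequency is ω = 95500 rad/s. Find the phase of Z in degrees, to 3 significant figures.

X_L = ωL = 23.6 Ω
Z = 6.52 + j23.6 Ω
|Z| = √(6.52² + 23.6²) = 24.5 Ω
∠Z = arctan(23.6/6.52) = 74.5°

74.5°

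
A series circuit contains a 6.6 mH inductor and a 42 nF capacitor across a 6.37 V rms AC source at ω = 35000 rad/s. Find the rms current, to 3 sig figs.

X_L = ωL = 231 Ω
X_C = 1/(ωC) = 680 Ω
Net reactance X = X_L − X_C = -449 Ω
Z = − j449 Ω
|Z| = √(0² + 449²) = 449 Ω
I = V/|Z| = 6.37/449 = 14.2 mA

14.2 mA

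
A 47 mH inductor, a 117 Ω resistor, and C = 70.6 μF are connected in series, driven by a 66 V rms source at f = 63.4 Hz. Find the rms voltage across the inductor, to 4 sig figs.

ω = 2πf = 398.4 rad/s
X_L = ωL = 18.72 Ω
X_C = 1/(ωC) = 35.56 Ω
Net reactance X = X_L − X_C = -16.83 Ω
Z = 117.0 − j16.83 Ω
|Z| = √(117.0² + 16.83²) = 118.2 Ω
I = V/|Z| = 558.4 mA
V_L = I·|Z_L| = 0.5584 × 18.72 = 10.45 V

10.45 V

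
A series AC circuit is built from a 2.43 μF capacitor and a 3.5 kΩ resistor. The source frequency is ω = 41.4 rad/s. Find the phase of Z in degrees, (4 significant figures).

-70.60°

X_C = 1/(ωC) = 9940 Ω
Z = 3500 − j9940 Ω
|Z| = √(3500² + 9940²) = 10540 Ω
∠Z = arctan(-9940/3500) = -70.60°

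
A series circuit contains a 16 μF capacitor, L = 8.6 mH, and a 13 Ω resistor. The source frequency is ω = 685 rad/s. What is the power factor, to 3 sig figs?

0.151

X_L = ωL = 5.89 Ω
X_C = 1/(ωC) = 91.2 Ω
Net reactance X = X_L − X_C = -85.3 Ω
Z = 13.0 − j85.3 Ω
|Z| = √(13.0² + 85.3²) = 86.3 Ω
∠Z = arctan(-85.3/13.0) = -81.3°
cos φ = cos(-81.3°) = 0.151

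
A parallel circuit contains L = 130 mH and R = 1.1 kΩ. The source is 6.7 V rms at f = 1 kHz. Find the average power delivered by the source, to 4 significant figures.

40.81 mW

ω = 2πf = 6283 rad/s
X_L = ωL = 816.8 Ω
Parallel: admittances add. Y = 1/R + 1/(jωL)
Y = (0.0009091 − j0.001224) S
|Y| = 0.001525 S → |Z| = 1/|Y| = 655.8 Ω, ∠Z = −∠Y = 53.40°
I = V/|Z| = 10.22 mA
P = VI cos φ = 6.7 × 0.01022 × cos(53.40°) = 40.81 mW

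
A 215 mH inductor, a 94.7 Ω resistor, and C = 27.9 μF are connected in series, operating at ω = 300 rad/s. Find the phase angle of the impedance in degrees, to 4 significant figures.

-30.14°

X_L = ωL = 64.50 Ω
X_C = 1/(ωC) = 119.5 Ω
Net reactance X = X_L − X_C = -54.97 Ω
Z = 94.70 − j54.97 Ω
|Z| = √(94.70² + 54.97²) = 109.5 Ω
∠Z = arctan(-54.97/94.70) = -30.14°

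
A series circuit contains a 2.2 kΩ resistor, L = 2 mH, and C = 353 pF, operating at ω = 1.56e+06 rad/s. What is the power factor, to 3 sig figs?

0.860

X_L = ωL = 3120 Ω
X_C = 1/(ωC) = 1820 Ω
Net reactance X = X_L − X_C = 1300 Ω
Z = 2200 + j1300 Ω
|Z| = √(2200² + 1300²) = 2560 Ω
∠Z = arctan(1300/2200) = 30.7°
cos φ = cos(30.7°) = 0.860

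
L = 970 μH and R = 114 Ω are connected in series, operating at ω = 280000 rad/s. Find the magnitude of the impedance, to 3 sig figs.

X_L = ωL = 272 Ω
Z = 114 + j272 Ω
|Z| = √(114² + 272²) = 295 Ω

295 Ω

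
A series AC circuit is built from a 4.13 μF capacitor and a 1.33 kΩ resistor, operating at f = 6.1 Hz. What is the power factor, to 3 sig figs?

0.206

ω = 2πf = 38.33 rad/s
X_C = 1/(ωC) = 6320 Ω
Z = 1330 − j6320 Ω
|Z| = √(1330² + 6320²) = 6460 Ω
∠Z = arctan(-6320/1330) = -78.1°
cos φ = cos(-78.1°) = 0.206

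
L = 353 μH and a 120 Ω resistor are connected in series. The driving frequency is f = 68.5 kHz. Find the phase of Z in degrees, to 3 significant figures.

ω = 2πf = 430400 rad/s
X_L = ωL = 152 Ω
Z = 120 + j152 Ω
|Z| = √(120² + 152²) = 194 Ω
∠Z = arctan(152/120) = 51.7°

51.7°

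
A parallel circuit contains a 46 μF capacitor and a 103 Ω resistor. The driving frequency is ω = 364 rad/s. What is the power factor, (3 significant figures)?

0.502

X_C = 1/(ωC) = 59.7 Ω
Parallel: admittances add. Y = 1/R + jωC
Y = (0.00971 + j0.0167) S
|Y| = 0.0194 S → |Z| = 1/|Y| = 51.7 Ω, ∠Z = −∠Y = -59.9°
cos φ = cos(-59.9°) = 0.502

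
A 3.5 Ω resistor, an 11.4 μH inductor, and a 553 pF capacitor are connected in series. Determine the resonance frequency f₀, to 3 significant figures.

2.00 MHz

ω₀ = 1/√(LC) = 1/√(1.14e-05 × 5.53e-10) = 1.259e+07 rad/s
f₀ = ω₀/(2π) = 2.00 MHz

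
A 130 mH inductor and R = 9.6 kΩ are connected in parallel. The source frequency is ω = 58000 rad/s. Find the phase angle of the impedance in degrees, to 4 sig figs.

X_L = ωL = 7540 Ω
Parallel: admittances add. Y = 1/R + 1/(jωL)
Y = (0.0001042 − j0.0001326) S
|Y| = 0.0001686 S → |Z| = 1/|Y| = 5930 Ω, ∠Z = −∠Y = 51.85°

51.85°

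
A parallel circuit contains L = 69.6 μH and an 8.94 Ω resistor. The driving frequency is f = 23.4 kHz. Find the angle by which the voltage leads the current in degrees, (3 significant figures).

ω = 2πf = 147000 rad/s
X_L = ωL = 10.2 Ω
Parallel: admittances add. Y = 1/R + 1/(jωL)
Y = (0.112 − j0.0977) S
|Y| = 0.149 S → |Z| = 1/|Y| = 6.73 Ω, ∠Z = −∠Y = 41.1°

41.1°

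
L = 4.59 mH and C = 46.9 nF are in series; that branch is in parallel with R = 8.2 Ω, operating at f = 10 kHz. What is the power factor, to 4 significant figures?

0.9873

ω = 2πf = 62830 rad/s
X_L = ωL = 288.4 Ω
X_C = 1/(ωC) = 339.3 Ω
Branch 1: Z₁ = R = 8.200 Ω
Branch 2 (series LC): Z₂ = j(X_L − X_C) = −j50.95 Ω
Parallel: Z = Z₁Z₂/(Z₁+Z₂), |Z| = 8.096 Ω, ∠Z = -9.143°
cos φ = cos(-9.143°) = 0.9873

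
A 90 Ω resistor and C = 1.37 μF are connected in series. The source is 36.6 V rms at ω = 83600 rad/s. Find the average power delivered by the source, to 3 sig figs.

14.7 W

X_C = 1/(ωC) = 8.73 Ω
Z = 90.0 − j8.73 Ω
|Z| = √(90.0² + 8.73²) = 90.4 Ω
∠Z = arctan(-8.73/90.0) = -5.54°
I = V/|Z| = 405 mA
P = VI cos φ = 36.6 × 0.405 × cos(-5.54°) = 14.7 W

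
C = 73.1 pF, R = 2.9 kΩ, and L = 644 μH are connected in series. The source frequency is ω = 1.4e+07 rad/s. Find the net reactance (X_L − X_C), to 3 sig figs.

8040 Ω

X_L = ωL = 9020 Ω
X_C = 1/(ωC) = 977 Ω
X = 9020 − 977 = 8040 Ω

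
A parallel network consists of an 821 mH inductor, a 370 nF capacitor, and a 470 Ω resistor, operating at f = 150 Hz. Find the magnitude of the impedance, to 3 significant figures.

430 Ω

ω = 2πf = 942.5 rad/s
X_L = ωL = 774 Ω
X_C = 1/(ωC) = 2870 Ω
Parallel: admittances add. Y = 1/R + 1/(jωL) + jωC
Y = (0.00213 − j0.000944) S
|Y| = 0.00233 S → |Z| = 1/|Y| = 430 Ω, ∠Z = −∠Y = 23.9°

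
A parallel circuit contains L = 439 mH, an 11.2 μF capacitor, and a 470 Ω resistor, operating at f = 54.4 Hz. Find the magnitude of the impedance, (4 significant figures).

282.0 Ω

ω = 2πf = 341.8 rad/s
X_L = ωL = 150.1 Ω
X_C = 1/(ωC) = 261.2 Ω
Parallel: admittances add. Y = 1/R + 1/(jωL) + jωC
Y = (0.002128 − j0.002836) S
|Y| = 0.003545 S → |Z| = 1/|Y| = 282.0 Ω, ∠Z = −∠Y = 53.12°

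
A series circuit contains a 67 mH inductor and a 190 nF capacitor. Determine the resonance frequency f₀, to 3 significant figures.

ω₀ = 1/√(LC) = 1/√(0.067 × 1.9e-07) = 8863 rad/s
f₀ = ω₀/(2π) = 1.41 kHz

1.41 kHz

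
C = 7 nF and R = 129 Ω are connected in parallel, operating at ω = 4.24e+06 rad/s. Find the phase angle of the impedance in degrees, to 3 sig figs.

X_C = 1/(ωC) = 33.7 Ω
Parallel: admittances add. Y = 1/R + jωC
Y = (0.00775 + j0.0297) S
|Y| = 0.0307 S → |Z| = 1/|Y| = 32.6 Ω, ∠Z = −∠Y = -75.4°

-75.4°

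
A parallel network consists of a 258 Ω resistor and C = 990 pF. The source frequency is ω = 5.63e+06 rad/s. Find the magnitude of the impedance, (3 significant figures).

X_C = 1/(ωC) = 179 Ω
Parallel: admittances add. Y = 1/R + jωC
Y = (0.00388 + j0.00557) S
|Y| = 0.00679 S → |Z| = 1/|Y| = 147 Ω, ∠Z = −∠Y = -55.2°

147 Ω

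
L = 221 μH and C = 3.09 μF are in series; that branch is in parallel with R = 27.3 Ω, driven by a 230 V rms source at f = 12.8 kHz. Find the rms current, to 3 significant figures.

18.7 A

ω = 2πf = 80420 rad/s
X_L = ωL = 17.8 Ω
X_C = 1/(ωC) = 4.02 Ω
Branch 1: Z₁ = R = 27.3 Ω
Branch 2 (series LC): Z₂ = j(X_L − X_C) = j13.7 Ω
Parallel: Z = Z₁Z₂/(Z₁+Z₂), |Z| = 12.3 Ω, ∠Z = 63.3°
I = V/|Z| = 230/12.3 = 18.7 A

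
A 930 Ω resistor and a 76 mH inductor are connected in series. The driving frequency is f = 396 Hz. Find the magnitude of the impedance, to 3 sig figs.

949 Ω

ω = 2πf = 2488 rad/s
X_L = ωL = 189 Ω
Z = 930 + j189 Ω
|Z| = √(930² + 189²) = 949 Ω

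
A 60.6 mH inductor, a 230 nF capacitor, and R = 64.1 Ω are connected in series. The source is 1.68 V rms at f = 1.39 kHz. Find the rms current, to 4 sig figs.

ω = 2πf = 8734 rad/s
X_L = ωL = 529.3 Ω
X_C = 1/(ωC) = 497.8 Ω
Net reactance X = X_L − X_C = 31.43 Ω
Z = 64.10 + j31.43 Ω
|Z| = √(64.10² + 31.43²) = 71.39 Ω
I = V/|Z| = 1.68/71.39 = 23.53 mA

23.53 mA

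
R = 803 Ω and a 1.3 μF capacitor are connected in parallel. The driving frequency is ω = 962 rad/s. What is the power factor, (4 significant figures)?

X_C = 1/(ωC) = 799.6 Ω
Parallel: admittances add. Y = 1/R + jωC
Y = (0.001245 + j0.001251) S
|Y| = 0.001765 S → |Z| = 1/|Y| = 566.6 Ω, ∠Z = −∠Y = -45.12°
cos φ = cos(-45.12°) = 0.7056

0.7056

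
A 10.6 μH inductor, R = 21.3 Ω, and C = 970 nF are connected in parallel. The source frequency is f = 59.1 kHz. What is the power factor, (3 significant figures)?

0.405

ω = 2πf = 371300 rad/s
X_L = ωL = 3.94 Ω
X_C = 1/(ωC) = 2.78 Ω
Parallel: admittances add. Y = 1/R + 1/(jωL) + jωC
Y = (0.0469 + j0.106) S
|Y| = 0.116 S → |Z| = 1/|Y| = 8.62 Ω, ∠Z = −∠Y = -66.1°
cos φ = cos(-66.1°) = 0.405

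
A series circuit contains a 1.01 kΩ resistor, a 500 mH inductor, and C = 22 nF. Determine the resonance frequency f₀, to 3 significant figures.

1.52 kHz

ω₀ = 1/√(LC) = 1/√(0.5 × 2.2e-08) = 9535 rad/s
f₀ = ω₀/(2π) = 1.52 kHz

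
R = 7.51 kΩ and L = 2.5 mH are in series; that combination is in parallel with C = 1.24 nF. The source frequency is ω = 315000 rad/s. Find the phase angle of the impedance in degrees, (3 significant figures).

X_L = ωL = 788 Ω
X_C = 1/(ωC) = 2560 Ω
Branch 1 (R+jX_L): Z₁ = 7510 + j788 Ω, |Z₁| = 7550 Ω
Branch 2 (−jX_C): Z₂ = −j2560 Ω
Parallel: Z = Z₁Z₂/(Z₁+Z₂), |Z| = 2510 Ω, ∠Z = -70.7°

-70.7°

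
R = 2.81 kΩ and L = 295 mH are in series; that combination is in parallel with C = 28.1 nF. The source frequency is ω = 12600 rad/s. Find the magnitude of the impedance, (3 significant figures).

X_L = ωL = 3720 Ω
X_C = 1/(ωC) = 2820 Ω
Branch 1 (R+jX_L): Z₁ = 2810 + j3720 Ω, |Z₁| = 4660 Ω
Branch 2 (−jX_C): Z₂ = −j2820 Ω
Parallel: Z = Z₁Z₂/(Z₁+Z₂), |Z| = 4460 Ω, ∠Z = -54.7°

4460 Ω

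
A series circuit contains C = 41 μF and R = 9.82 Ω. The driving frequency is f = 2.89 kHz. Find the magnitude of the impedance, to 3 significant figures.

ω = 2πf = 18160 rad/s
X_C = 1/(ωC) = 1.34 Ω
Z = 9.82 − j1.34 Ω
|Z| = √(9.82² + 1.34²) = 9.91 Ω

9.91 Ω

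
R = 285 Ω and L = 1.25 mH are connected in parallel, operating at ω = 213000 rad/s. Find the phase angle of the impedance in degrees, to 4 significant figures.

X_L = ωL = 266.2 Ω
Parallel: admittances add. Y = 1/R + 1/(jωL)
Y = (0.003509 − j0.003756) S
|Y| = 0.005140 S → |Z| = 1/|Y| = 194.6 Ω, ∠Z = −∠Y = 46.95°

46.95°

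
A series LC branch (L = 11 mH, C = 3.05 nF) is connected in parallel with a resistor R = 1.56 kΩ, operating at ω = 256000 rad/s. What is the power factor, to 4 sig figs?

0.7014

X_L = ωL = 2816 Ω
X_C = 1/(ωC) = 1281 Ω
Branch 1: Z₁ = R = 1560 Ω
Branch 2 (series LC): Z₂ = j(X_L − X_C) = j1535 Ω
Parallel: Z = Z₁Z₂/(Z₁+Z₂), |Z| = 1094 Ω, ∠Z = 45.46°
cos φ = cos(45.46°) = 0.7014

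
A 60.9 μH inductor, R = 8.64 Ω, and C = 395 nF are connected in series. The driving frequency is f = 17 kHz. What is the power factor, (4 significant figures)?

ω = 2πf = 106800 rad/s
X_L = ωL = 6.505 Ω
X_C = 1/(ωC) = 23.70 Ω
Net reactance X = X_L − X_C = -17.20 Ω
Z = 8.640 − j17.20 Ω
|Z| = √(8.640² + 17.20²) = 19.24 Ω
∠Z = arctan(-17.20/8.640) = -63.32°
cos φ = cos(-63.32°) = 0.4489

0.4489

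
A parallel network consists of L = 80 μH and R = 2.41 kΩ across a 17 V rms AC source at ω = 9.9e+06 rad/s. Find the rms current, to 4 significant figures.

X_L = ωL = 792.0 Ω
Parallel: admittances add. Y = 1/R + 1/(jωL)
Y = (0.0004149 − j0.001263) S
|Y| = 0.001329 S → |Z| = 1/|Y| = 752.4 Ω, ∠Z = −∠Y = 71.81°
I = V/|Z| = 17/752.4 = 22.59 mA

22.59 mA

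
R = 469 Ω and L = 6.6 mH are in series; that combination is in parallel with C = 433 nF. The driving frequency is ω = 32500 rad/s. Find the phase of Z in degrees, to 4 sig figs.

-82.43°

X_L = ωL = 214.5 Ω
X_C = 1/(ωC) = 71.06 Ω
Branch 1 (R+jX_L): Z₁ = 469.0 + j214.5 Ω, |Z₁| = 515.7 Ω
Branch 2 (−jX_C): Z₂ = −j71.06 Ω
Parallel: Z = Z₁Z₂/(Z₁+Z₂), |Z| = 74.72 Ω, ∠Z = -82.43°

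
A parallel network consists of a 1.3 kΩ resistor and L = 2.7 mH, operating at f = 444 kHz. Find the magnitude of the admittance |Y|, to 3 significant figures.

781 μS

ω = 2πf = 2.79e+06 rad/s
X_L = ωL = 7530 Ω
Parallel: admittances add. Y = 1/R + 1/(jωL)
Y = (0.000769 − j0.000133) S
|Y| = 0.000781 S → |Z| = 1/|Y| = 1280 Ω, ∠Z = −∠Y = 9.79°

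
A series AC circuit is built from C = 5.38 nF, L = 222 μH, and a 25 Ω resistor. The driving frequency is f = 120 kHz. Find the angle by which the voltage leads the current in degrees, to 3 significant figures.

-72.5°

ω = 2πf = 754000 rad/s
X_L = ωL = 167 Ω
X_C = 1/(ωC) = 247 Ω
Net reactance X = X_L − X_C = -79.1 Ω
Z = 25.0 − j79.1 Ω
|Z| = √(25.0² + 79.1²) = 83.0 Ω
∠Z = arctan(-79.1/25.0) = -72.5°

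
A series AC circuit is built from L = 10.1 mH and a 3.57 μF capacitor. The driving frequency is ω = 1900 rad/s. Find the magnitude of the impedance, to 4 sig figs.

X_L = ωL = 19.19 Ω
X_C = 1/(ωC) = 147.4 Ω
Net reactance X = X_L − X_C = -128.2 Ω
Z = − j128.2 Ω
|Z| = √(0² + 128.2²) = 128.2 Ω

128.2 Ω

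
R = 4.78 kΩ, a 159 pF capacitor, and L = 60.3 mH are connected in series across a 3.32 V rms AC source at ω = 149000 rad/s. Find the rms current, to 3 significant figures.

98.9 μA

X_L = ωL = 8980 Ω
X_C = 1/(ωC) = 42200 Ω
Net reactance X = X_L − X_C = -33200 Ω
Z = 4780 − j33200 Ω
|Z| = √(4780² + 33200²) = 33600 Ω
I = V/|Z| = 3.32/33600 = 98.9 μA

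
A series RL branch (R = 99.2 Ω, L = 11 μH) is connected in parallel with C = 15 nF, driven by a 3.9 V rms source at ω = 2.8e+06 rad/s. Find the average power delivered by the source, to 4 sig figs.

X_L = ωL = 30.80 Ω
X_C = 1/(ωC) = 23.81 Ω
Branch 1 (R+jX_L): Z₁ = 99.20 + j30.80 Ω, |Z₁| = 103.9 Ω
Branch 2 (−jX_C): Z₂ = −j23.81 Ω
Parallel: Z = Z₁Z₂/(Z₁+Z₂), |Z| = 24.87 Ω, ∠Z = -76.78°
I = V/|Z| = 156.8 mA
P = VI cos φ = 3.9 × 0.1568 × cos(-76.78°) = 139.8 mW

139.8 mW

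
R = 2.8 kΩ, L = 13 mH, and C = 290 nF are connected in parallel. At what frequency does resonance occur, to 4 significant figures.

2.592 kHz

ω₀ = 1/√(LC) = 1/√(0.013 × 2.9e-07) = 16290 rad/s
f₀ = ω₀/(2π) = 2.592 kHz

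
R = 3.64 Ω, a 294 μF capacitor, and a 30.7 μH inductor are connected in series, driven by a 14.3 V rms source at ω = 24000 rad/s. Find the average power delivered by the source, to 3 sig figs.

54.7 W

X_L = ωL = 0.737 Ω
X_C = 1/(ωC) = 0.142 Ω
Net reactance X = X_L − X_C = 0.595 Ω
Z = 3.64 + j0.595 Ω
|Z| = √(3.64² + 0.595²) = 3.69 Ω
∠Z = arctan(0.595/3.64) = 9.28°
I = V/|Z| = 3.88 A
P = VI cos φ = 14.3 × 3.88 × cos(9.28°) = 54.7 W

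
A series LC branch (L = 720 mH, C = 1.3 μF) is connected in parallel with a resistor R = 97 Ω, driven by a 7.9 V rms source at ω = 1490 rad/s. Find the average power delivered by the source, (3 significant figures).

X_L = ωL = 1070 Ω
X_C = 1/(ωC) = 516 Ω
Branch 1: Z₁ = R = 97.0 Ω
Branch 2 (series LC): Z₂ = j(X_L − X_C) = j557 Ω
Parallel: Z = Z₁Z₂/(Z₁+Z₂), |Z| = 95.6 Ω, ∠Z = 9.89°
I = V/|Z| = 82.7 mA
P = VI cos φ = 7.9 × 0.0827 × cos(9.89°) = 643 mW

643 mW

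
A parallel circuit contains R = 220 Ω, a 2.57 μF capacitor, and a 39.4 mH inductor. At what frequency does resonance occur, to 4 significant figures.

ω₀ = 1/√(LC) = 1/√(0.0394 × 2.57e-06) = 3143 rad/s
f₀ = ω₀/(2π) = 500.2 Hz

500.2 Hz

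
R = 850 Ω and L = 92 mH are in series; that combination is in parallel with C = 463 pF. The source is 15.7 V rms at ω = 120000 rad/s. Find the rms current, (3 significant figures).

552 μA

X_L = ωL = 11000 Ω
X_C = 1/(ωC) = 18000 Ω
Branch 1 (R+jX_L): Z₁ = 850 + j11000 Ω, |Z₁| = 11100 Ω
Branch 2 (−jX_C): Z₂ = −j18000 Ω
Parallel: Z = Z₁Z₂/(Z₁+Z₂), |Z| = 28400 Ω, ∠Z = 78.6°
I = V/|Z| = 15.7/28400 = 552 μA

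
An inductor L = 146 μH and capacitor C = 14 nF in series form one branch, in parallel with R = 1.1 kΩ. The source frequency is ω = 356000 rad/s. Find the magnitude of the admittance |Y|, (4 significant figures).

6.788 mS

X_L = ωL = 51.98 Ω
X_C = 1/(ωC) = 200.6 Ω
Branch 1: Z₁ = R = 1100 Ω
Branch 2 (series LC): Z₂ = j(X_L − X_C) = −j148.7 Ω
Parallel: Z = Z₁Z₂/(Z₁+Z₂), |Z| = 147.3 Ω, ∠Z = -82.30°
|Y| = 1/|Z| = 6.788 mS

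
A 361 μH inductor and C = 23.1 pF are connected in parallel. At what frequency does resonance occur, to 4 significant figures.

ω₀ = 1/√(LC) = 1/√(0.000361 × 2.31e-11) = 1.095e+07 rad/s
f₀ = ω₀/(2π) = 1.743 MHz

1.743 MHz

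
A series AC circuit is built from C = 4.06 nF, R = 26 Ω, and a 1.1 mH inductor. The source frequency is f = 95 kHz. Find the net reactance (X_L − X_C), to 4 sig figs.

ω = 2πf = 596900 rad/s
X_L = ωL = 656.6 Ω
X_C = 1/(ωC) = 412.6 Ω
X = 656.6 − 412.6 = 244.0 Ω

244.0 Ω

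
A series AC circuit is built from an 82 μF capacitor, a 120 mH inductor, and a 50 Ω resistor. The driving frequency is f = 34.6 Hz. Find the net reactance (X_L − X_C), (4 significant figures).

-30.01 Ω

ω = 2πf = 217.4 rad/s
X_L = ωL = 26.09 Ω
X_C = 1/(ωC) = 56.10 Ω
X = 26.09 − 56.10 = -30.01 Ω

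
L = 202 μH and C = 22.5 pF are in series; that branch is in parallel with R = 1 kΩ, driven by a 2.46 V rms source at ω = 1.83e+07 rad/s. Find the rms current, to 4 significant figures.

3.133 mA

X_L = ωL = 3697 Ω
X_C = 1/(ωC) = 2429 Ω
Branch 1: Z₁ = R = 1000 Ω
Branch 2 (series LC): Z₂ = j(X_L − X_C) = j1268 Ω
Parallel: Z = Z₁Z₂/(Z₁+Z₂), |Z| = 785.2 Ω, ∠Z = 38.26°
I = V/|Z| = 2.46/785.2 = 3.133 mA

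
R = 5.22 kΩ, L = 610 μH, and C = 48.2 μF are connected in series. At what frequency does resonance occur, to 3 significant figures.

928 Hz

ω₀ = 1/√(LC) = 1/√(0.00061 × 4.82e-05) = 5832 rad/s
f₀ = ω₀/(2π) = 928 Hz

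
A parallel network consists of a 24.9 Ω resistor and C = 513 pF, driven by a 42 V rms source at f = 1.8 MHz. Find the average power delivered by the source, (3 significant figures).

ω = 2πf = 1.131e+07 rad/s
X_C = 1/(ωC) = 172 Ω
Parallel: admittances add. Y = 1/R + jωC
Y = (0.0402 + j0.00580) S
|Y| = 0.0406 S → |Z| = 1/|Y| = 24.6 Ω, ∠Z = −∠Y = -8.22°
I = V/|Z| = 1.70 A
P = VI cos φ = 42 × 1.70 × cos(-8.22°) = 70.8 W

70.8 W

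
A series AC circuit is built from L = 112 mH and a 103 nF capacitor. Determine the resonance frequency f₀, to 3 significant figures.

1.48 kHz

ω₀ = 1/√(LC) = 1/√(0.112 × 1.03e-07) = 9310 rad/s
f₀ = ω₀/(2π) = 1.48 kHz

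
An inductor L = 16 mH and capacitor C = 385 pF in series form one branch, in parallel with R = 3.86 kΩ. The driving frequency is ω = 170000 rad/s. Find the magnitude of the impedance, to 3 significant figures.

X_L = ωL = 2720 Ω
X_C = 1/(ωC) = 15300 Ω
Branch 1: Z₁ = R = 3860 Ω
Branch 2 (series LC): Z₂ = j(X_L − X_C) = −j12600 Ω
Parallel: Z = Z₁Z₂/(Z₁+Z₂), |Z| = 3690 Ω, ∠Z = -17.1°

3690 Ω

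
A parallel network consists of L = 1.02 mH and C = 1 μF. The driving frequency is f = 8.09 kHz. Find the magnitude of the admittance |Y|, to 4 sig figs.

ω = 2πf = 50830 rad/s
X_L = ωL = 51.85 Ω
X_C = 1/(ωC) = 19.67 Ω
Parallel: admittances add. Y = 1/(jωL) + jωC
Y = (0 + j0.03154) S
|Y| = 0.03154 S → |Z| = 1/|Y| = 31.70 Ω, ∠Z = −∠Y = -90.00°

31.54 mS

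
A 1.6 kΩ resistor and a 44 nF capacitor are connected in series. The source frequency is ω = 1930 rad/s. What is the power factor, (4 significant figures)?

X_C = 1/(ωC) = 11780 Ω
Z = 1600 − j11780 Ω
|Z| = √(1600² + 11780²) = 11880 Ω
∠Z = arctan(-11780/1600) = -82.26°
cos φ = cos(-82.26°) = 0.1346

0.1346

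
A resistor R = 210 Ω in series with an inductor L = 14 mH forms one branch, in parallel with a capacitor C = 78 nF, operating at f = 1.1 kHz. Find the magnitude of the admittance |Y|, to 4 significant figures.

ω = 2πf = 6912 rad/s
X_L = ωL = 96.76 Ω
X_C = 1/(ωC) = 1855 Ω
Branch 1 (R+jX_L): Z₁ = 210.0 + j96.76 Ω, |Z₁| = 231.2 Ω
Branch 2 (−jX_C): Z₂ = −j1855 Ω
Parallel: Z = Z₁Z₂/(Z₁+Z₂), |Z| = 242.2 Ω, ∠Z = 17.93°
|Y| = 1/|Z| = 4.128 mS

4.128 mS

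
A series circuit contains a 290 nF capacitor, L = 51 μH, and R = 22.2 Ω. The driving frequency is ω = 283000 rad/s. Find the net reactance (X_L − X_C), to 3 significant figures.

2.25 Ω

X_L = ωL = 14.4 Ω
X_C = 1/(ωC) = 12.2 Ω
X = 14.4 − 12.2 = 2.25 Ω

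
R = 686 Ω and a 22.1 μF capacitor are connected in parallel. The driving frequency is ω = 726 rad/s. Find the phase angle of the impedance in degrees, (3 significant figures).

X_C = 1/(ωC) = 62.3 Ω
Parallel: admittances add. Y = 1/R + jωC
Y = (0.00146 + j0.0160) S
|Y| = 0.0161 S → |Z| = 1/|Y| = 62.1 Ω, ∠Z = −∠Y = -84.8°

-84.8°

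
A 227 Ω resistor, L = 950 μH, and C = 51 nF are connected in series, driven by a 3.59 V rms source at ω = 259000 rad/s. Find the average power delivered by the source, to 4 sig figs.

X_L = ωL = 246.1 Ω
X_C = 1/(ωC) = 75.71 Ω
Net reactance X = X_L − X_C = 170.3 Ω
Z = 227.0 + j170.3 Ω
|Z| = √(227.0² + 170.3²) = 283.8 Ω
∠Z = arctan(170.3/227.0) = 36.89°
I = V/|Z| = 12.65 mA
P = VI cos φ = 3.59 × 0.01265 × cos(36.89°) = 36.32 mW

36.32 mW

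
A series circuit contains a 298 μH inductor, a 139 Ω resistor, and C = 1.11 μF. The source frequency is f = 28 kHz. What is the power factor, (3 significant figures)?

ω = 2πf = 175900 rad/s
X_L = ωL = 52.4 Ω
X_C = 1/(ωC) = 5.12 Ω
Net reactance X = X_L − X_C = 47.3 Ω
Z = 139 + j47.3 Ω
|Z| = √(139² + 47.3²) = 147 Ω
∠Z = arctan(47.3/139) = 18.8°
cos φ = cos(18.8°) = 0.947

0.947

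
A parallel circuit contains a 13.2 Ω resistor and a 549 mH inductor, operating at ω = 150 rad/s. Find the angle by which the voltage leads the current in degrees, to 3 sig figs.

X_L = ωL = 82.4 Ω
Parallel: admittances add. Y = 1/R + 1/(jωL)
Y = (0.0758 − j0.0121) S
|Y| = 0.0767 S → |Z| = 1/|Y| = 13.0 Ω, ∠Z = −∠Y = 9.11°

9.11°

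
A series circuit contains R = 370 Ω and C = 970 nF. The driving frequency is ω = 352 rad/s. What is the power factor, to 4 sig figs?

0.1253

X_C = 1/(ωC) = 2929 Ω
Z = 370.0 − j2929 Ω
|Z| = √(370.0² + 2929²) = 2952 Ω
∠Z = arctan(-2929/370.0) = -82.80°
cos φ = cos(-82.80°) = 0.1253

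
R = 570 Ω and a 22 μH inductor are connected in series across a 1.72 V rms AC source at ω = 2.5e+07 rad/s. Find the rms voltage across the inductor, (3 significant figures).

X_L = ωL = 550 Ω
Z = 570 + j550 Ω
|Z| = √(570² + 550²) = 792 Ω
I = V/|Z| = 2.17 mA
V_L = I·|Z_L| = 0.00217 × 550 = 1.19 V

1.19 V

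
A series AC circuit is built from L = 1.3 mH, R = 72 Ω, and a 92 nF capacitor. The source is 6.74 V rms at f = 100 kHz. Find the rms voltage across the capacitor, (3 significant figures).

ω = 2πf = 628300 rad/s
X_L = ωL = 817 Ω
X_C = 1/(ωC) = 17.3 Ω
Net reactance X = X_L − X_C = 800 Ω
Z = 72.0 + j800 Ω
|Z| = √(72.0² + 800²) = 803 Ω
I = V/|Z| = 8.40 mA
V_C = I·|Z_C| = 0.00840 × 17.3 = 0.145 V

0.145 V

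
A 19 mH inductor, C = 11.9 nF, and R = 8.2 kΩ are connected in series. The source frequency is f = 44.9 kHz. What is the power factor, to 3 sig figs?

ω = 2πf = 282100 rad/s
X_L = ωL = 5360 Ω
X_C = 1/(ωC) = 298 Ω
Net reactance X = X_L − X_C = 5060 Ω
Z = 8200 + j5060 Ω
|Z| = √(8200² + 5060²) = 9640 Ω
∠Z = arctan(5060/8200) = 31.7°
cos φ = cos(31.7°) = 0.851

0.851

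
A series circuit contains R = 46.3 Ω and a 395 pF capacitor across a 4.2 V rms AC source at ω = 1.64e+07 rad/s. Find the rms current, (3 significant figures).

26.1 mA

X_C = 1/(ωC) = 154 Ω
Z = 46.3 − j154 Ω
|Z| = √(46.3² + 154²) = 161 Ω
I = V/|Z| = 4.2/161 = 26.1 mA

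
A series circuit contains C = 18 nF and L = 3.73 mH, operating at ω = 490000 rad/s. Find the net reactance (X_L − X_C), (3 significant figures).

X_L = ωL = 1830 Ω
X_C = 1/(ωC) = 113 Ω
X = 1830 − 113 = 1710 Ω

1710 Ω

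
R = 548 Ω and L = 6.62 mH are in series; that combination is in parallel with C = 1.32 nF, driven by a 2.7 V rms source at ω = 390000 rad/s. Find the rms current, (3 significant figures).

X_L = ωL = 2580 Ω
X_C = 1/(ωC) = 1940 Ω
Branch 1 (R+jX_L): Z₁ = 548 + j2580 Ω, |Z₁| = 2640 Ω
Branch 2 (−jX_C): Z₂ = −j1940 Ω
Parallel: Z = Z₁Z₂/(Z₁+Z₂), |Z| = 6090 Ω, ∠Z = -61.4°
I = V/|Z| = 2.7/6090 = 443 μA

443 μA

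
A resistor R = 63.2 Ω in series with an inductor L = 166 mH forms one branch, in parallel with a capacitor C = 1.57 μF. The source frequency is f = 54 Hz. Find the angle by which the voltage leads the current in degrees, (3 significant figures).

ω = 2πf = 339.3 rad/s
X_L = ωL = 56.3 Ω
X_C = 1/(ωC) = 1880 Ω
Branch 1 (R+jX_L): Z₁ = 63.2 + j56.3 Ω, |Z₁| = 84.7 Ω
Branch 2 (−jX_C): Z₂ = −j1880 Ω
Parallel: Z = Z₁Z₂/(Z₁+Z₂), |Z| = 87.2 Ω, ∠Z = 39.7°

39.7°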